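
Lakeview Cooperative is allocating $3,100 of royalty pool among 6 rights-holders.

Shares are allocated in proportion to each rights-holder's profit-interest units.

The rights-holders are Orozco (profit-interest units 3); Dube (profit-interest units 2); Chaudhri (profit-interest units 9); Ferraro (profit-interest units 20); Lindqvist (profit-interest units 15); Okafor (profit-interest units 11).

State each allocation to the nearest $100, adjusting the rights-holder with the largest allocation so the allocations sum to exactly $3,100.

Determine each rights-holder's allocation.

Orozco: $200 · Dube: $100 · Chaudhri: $500 · Ferraro: $900 · Lindqvist: $800 · Okafor: $600

Sum of profit-interest units: 60.
Proportional shares: Orozco 3/60 × $3,100 = 155.00; Dube 2/60 × $3,100 = 103.33; Chaudhri 9/60 × $3,100 = 465.00; Ferraro 20/60 × $3,100 = 1,033.33; Lindqvist 15/60 × $3,100 = 775.00; Okafor 11/60 × $3,100 = 568.33.
Rounded to nearest $100: Orozco $200; Dube $100; Chaudhri $500; Ferraro $1,000; Lindqvist $800; Okafor $600. Sum = $3,200.
Difference $3,100 − $3,200 = −$100 applied to largest allocation (Ferraro): Ferraro becomes $900.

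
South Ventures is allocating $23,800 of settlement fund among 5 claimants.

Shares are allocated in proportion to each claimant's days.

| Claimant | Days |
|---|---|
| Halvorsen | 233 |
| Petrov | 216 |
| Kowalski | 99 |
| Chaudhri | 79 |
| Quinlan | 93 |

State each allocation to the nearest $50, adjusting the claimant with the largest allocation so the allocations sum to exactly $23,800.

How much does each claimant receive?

Halvorsen: $7,750 · Petrov: $7,150 · Kowalski: $3,250 · Chaudhri: $2,600 · Quinlan: $3,050

Days total: 720.
Raw shares: Halvorsen 233/720 × $23,800 = 7,701.94; Petrov 216/720 × $23,800 = 7,140.00; Kowalski 99/720 × $23,800 = 3,272.50; Chaudhri 79/720 × $23,800 = 2,611.39; Quinlan 93/720 × $23,800 = 3,074.17.
After rounding ($50): Halvorsen $7,700; Petrov $7,150; Kowalski $3,250; Chaudhri $2,600; Quinlan $3,050. Sum = $23,750.
Difference $23,800 − $23,750 = +$50 applied to largest allocation (Halvorsen): Halvorsen becomes $7,750.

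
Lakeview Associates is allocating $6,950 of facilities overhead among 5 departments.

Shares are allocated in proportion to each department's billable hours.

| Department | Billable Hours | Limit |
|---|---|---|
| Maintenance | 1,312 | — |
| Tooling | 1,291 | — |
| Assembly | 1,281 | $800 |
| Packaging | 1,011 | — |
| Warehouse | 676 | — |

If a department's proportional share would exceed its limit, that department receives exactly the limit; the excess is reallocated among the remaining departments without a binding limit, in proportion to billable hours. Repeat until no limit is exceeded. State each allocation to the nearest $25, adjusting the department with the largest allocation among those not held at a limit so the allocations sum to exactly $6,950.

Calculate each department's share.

Maintenance: $1,875 | Tooling: $1,850 | Assembly: $800 | Packaging: $1,450 | Warehouse: $975

Sum of billable hours: 5,571.
Proportional shares (ignoring caps): Maintenance 1,636.76; Tooling 1,610.56; Assembly 1,598.09; Packaging 1,261.25; Warehouse 843.33.
Capped: Assembly ($800); balance $6,150 reallocated over remaining billable hours 4,290.
Shares after redistribution: Maintenance 1,880.84 → $1,875; Tooling 1,850.73 → $1,850; Packaging 1,449.34 → $1,450; Warehouse 969.09 → $975.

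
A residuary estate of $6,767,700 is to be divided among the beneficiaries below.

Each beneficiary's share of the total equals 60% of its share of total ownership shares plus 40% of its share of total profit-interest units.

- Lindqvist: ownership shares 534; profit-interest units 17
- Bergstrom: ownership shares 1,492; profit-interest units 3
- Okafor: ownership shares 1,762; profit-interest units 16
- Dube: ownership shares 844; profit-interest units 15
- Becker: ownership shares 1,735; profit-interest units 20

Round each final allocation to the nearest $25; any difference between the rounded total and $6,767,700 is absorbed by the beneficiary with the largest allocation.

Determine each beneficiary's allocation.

Lindqvist: $988,750 · Bergstrom: $1,065,925 · Okafor: $1,733,775 · Dube: $1,110,200 · Becker: $1,869,050

Totals — ownership shares 6,367, profit-interest units 71.
Blended shares (60% ownership shares + 40% profit-interest units): Lindqvist 0.1461; Bergstrom 0.1575; Okafor 0.2562; Dube 0.1640; Becker 0.2762.
Unrounded shares: Lindqvist 988,738.10; Bergstrom 1,065,922.07; Okafor 1,733,779.89; Dube 1,110,188.03; Becker 1,869,071.91.
After rounding ($25): Lindqvist $988,750; Bergstrom $1,065,925; Okafor $1,733,775; Dube $1,110,200; Becker $1,869,075. Sum = $6,767,725.
Difference $6,767,700 − $6,767,725 = −$25 applied to largest allocation (Becker): Becker becomes $1,869,050.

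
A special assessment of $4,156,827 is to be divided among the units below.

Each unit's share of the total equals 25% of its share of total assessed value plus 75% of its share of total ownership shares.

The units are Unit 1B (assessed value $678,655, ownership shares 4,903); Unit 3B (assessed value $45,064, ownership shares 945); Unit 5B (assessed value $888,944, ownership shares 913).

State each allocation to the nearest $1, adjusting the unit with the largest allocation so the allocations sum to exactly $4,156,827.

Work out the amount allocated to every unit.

Unit 1B: $2,698,191 · Unit 3B: $464,796 · Unit 5B: $993,840

Assessed value total 1,612,663; ownership shares total 6,761.
Composite weights (25% assessed value + 75% ownership shares): Unit 1B 0.6491; Unit 3B 0.1118; Unit 5B 0.2391.
Pro-rata amounts: Unit 1B 2,698,190.71; Unit 3B 464,796.14; Unit 5B 993,840.14.
After rounding ($1): Unit 1B $2,698,191; Unit 3B $464,796; Unit 5B $993,840. Sum = $4,156,827.
Sum already equals the total — no adjustment.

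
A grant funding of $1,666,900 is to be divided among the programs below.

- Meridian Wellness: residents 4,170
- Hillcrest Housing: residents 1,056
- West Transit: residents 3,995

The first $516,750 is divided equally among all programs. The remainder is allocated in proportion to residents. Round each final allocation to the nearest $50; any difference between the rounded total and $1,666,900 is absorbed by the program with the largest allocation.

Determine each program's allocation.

Meridian Wellness: $692,400 | Hillcrest Housing: $303,950 | West Transit: $670,550

$516,750 shared equally gives $172,250 per program.
Remainder $1,150,150 by residents (total 9,221): Meridian Wellness 520,130.73 → $520,150; Hillcrest Housing 131,716.56 → $131,700; West Transit 498,302.71 → $498,300.
Totals: Meridian Wellness $172,250 + $520,150 = $692,400; Hillcrest Housing $172,250 + $131,700 = $303,950; West Transit $172,250 + $498,300 = $670,550.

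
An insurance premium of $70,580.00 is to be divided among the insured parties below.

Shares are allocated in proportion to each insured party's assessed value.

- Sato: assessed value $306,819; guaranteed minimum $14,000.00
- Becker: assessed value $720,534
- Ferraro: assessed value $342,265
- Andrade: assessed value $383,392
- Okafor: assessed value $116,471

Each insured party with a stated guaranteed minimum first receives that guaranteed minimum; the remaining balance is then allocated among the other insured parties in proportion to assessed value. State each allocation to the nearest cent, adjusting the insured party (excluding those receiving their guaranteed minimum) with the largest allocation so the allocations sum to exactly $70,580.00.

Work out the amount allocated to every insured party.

Minimums first: Sato $14,000.00. Balance $56,580.00.
Balance split over remaining assessed value 1,562,662: Becker 26,088.6959 → $26,088.70; Ferraro 12,392.5415 → $12,392.54; Andrade 13,881.6451 → $13,881.65; Okafor 4,217.1174 → $4,217.12.
Rounding difference −$0.01 applied to Becker → $26,088.69.

Sato: $14,000.00 · Becker: $26,088.69 · Ferraro: $12,392.54 · Andrade: $13,881.65 · Okafor: $4,217.12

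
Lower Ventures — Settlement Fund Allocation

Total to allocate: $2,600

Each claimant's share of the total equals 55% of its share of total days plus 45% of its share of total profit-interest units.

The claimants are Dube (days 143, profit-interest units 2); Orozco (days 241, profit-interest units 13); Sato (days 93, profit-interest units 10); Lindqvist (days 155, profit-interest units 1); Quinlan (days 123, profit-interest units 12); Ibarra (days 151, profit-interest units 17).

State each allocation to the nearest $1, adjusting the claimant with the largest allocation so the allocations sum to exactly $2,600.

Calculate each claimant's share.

Dube: $268; Orozco: $657; Sato: $360; Lindqvist: $266; Quinlan: $449; Ibarra: $600

Days total 906; profit-interest units total 55.
Combined weights (55% days + 45% profit-interest units): Dube 0.1032; Orozco 0.2527; Sato 0.1383; Lindqvist 0.1023; Quinlan 0.1729; Ibarra 0.2308.
Raw shares: Dube 268.25; Orozco 656.93; Sato 359.52; Lindqvist 265.92; Quinlan 449.41; Ibarra 599.97.
Rounded to nearest $1: Dube $268; Orozco $657; Sato $360; Lindqvist $266; Quinlan $449; Ibarra $600. Sum = $2,600.
No rounding difference to absorb.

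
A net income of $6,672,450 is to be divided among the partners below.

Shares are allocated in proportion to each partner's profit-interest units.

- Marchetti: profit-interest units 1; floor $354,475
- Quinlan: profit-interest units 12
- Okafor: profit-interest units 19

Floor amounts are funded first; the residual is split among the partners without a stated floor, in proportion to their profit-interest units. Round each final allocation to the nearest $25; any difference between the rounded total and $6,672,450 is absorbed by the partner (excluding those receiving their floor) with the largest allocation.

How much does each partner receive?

Marchetti: $354,475; Quinlan: $2,445,675; Okafor: $3,872,300

Minimums first: Marchetti $354,475. Remaining pool $6,317,975.
Remaining pool split over remaining profit-interest units 31: Quinlan 2,445,667.74 → $2,445,675; Okafor 3,872,307.26 → $3,872,300.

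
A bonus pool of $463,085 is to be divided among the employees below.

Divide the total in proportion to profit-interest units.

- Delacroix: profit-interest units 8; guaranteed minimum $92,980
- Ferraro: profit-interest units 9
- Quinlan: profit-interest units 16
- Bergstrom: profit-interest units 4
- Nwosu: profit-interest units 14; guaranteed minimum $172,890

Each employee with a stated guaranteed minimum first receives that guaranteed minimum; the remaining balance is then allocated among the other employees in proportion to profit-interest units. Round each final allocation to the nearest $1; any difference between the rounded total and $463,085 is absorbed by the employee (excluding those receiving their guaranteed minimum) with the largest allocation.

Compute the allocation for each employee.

Delacroix: $92,980 · Ferraro: $61,205 · Quinlan: $108,808 · Bergstrom: $27,202 · Nwosu: $172,890

Fund the minimums — Delacroix $92,980; Nwosu $172,890. Remaining pool $197,215.
Remaining pool split over remaining profit-interest units 29: Ferraro 61,204.66 → $61,205; Quinlan 108,808.28 → $108,808; Bergstrom 27,202.07 → $27,202.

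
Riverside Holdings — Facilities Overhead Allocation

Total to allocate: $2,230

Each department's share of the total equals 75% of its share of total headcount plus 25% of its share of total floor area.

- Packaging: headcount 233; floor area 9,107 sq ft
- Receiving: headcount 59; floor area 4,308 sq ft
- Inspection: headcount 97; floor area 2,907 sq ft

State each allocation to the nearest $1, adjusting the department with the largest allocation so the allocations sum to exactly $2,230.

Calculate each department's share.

Packaging: $1,313 | Receiving: $401 | Inspection: $516

Headcount total 389; floor area total 16,322.
Composite weights (75% headcount + 25% floor area): Packaging 0.5887; Receiving 0.1797; Inspection 0.2315.
Raw shares: Packaging 1,312.84; Receiving 400.82; Inspection 516.34.
At nearest $1: Packaging $1,313; Receiving $401; Inspection $516. Sum = $2,230.
Sum already equals the total — no adjustment.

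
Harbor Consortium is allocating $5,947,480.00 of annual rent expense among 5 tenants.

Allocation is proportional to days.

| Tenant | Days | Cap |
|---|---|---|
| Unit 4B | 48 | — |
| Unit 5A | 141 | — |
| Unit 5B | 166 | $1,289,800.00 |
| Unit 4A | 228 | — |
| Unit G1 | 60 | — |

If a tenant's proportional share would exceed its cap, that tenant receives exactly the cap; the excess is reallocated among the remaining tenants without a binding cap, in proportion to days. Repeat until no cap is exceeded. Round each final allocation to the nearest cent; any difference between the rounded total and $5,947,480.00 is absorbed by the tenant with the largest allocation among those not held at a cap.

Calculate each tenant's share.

Total days = 643.
Pro-rata shares before constraints: Unit 4B 443,979.8445; Unit 5A 1,304,190.7932; Unit 5B 1,535,430.2955; Unit 4A 2,108,904.2613; Unit G1 554,974.8056.
Capped: Unit 5B ($1,289,800.00); remaining pool $4,657,680.00 reallocated over remaining days 477.
Shares after redistribution: Unit 4B 468,697.3585 → $468,697.36; Unit 5A 1,376,798.4906 → $1,376,798.49; Unit 4A 2,226,312.4528 → $2,226,312.45; Unit G1 585,871.6981 → $585,871.70.

Unit 4B: $468,697.36 · Unit 5A: $1,376,798.49 · Unit 5B: $1,289,800.00 · Unit 4A: $2,226,312.45 · Unit G1: $585,871.70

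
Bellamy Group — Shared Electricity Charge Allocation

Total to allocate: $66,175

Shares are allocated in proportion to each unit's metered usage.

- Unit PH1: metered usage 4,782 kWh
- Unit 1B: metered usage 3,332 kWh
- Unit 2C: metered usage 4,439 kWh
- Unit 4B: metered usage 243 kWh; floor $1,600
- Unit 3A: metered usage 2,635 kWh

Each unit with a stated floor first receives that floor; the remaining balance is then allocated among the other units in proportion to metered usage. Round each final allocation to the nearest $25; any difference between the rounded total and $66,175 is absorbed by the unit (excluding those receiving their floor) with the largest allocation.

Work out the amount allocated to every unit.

Fund the minimums — Unit 4B $1,600. Remaining pool $64,575.
Remaining pool split over remaining metered usage 15,188: Unit PH1 20,331.69 → $20,325; Unit 1B 14,166.70 → $14,175; Unit 2C 18,873.35 → $18,875; Unit 3A 11,203.26 → $11,200.

Unit PH1: $20,325; Unit 1B: $14,175; Unit 2C: $18,875; Unit 4B: $1,600; Unit 3A: $11,200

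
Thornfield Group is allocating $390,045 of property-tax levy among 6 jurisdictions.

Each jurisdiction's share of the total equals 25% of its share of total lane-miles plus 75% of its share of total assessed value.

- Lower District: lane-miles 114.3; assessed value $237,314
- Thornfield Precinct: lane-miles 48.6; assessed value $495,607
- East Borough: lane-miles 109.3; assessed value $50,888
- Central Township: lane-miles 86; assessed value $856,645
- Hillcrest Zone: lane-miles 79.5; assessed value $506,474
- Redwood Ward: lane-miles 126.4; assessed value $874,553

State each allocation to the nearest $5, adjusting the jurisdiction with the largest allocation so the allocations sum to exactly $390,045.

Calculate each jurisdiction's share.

Lane-miles total 564.1; assessed value total 3,021,481.
Blended shares (25% lane-miles + 75% assessed value): Lower District 0.1096; Thornfield Precinct 0.1446; East Borough 0.0611; Central Township 0.2508; Hillcrest Zone 0.1610; Redwood Ward 0.2731.
Raw shares: Lower District 42,734.35; Thornfield Precinct 56,384.75; East Borough 23,820.65; Central Township 97,804.76; Hillcrest Zone 62,778.30; Redwood Ward 106,522.18.
At nearest $5: Lower District $42,735; Thornfield Precinct $56,385; East Borough $23,820; Central Township $97,805; Hillcrest Zone $62,780; Redwood Ward $106,520. Sum = $390,045.
No rounding difference to absorb.

Lower District: $42,735 · Thornfield Precinct: $56,385 · East Borough: $23,820 · Central Township: $97,805 · Hillcrest Zone: $62,780 · Redwood Ward: $106,520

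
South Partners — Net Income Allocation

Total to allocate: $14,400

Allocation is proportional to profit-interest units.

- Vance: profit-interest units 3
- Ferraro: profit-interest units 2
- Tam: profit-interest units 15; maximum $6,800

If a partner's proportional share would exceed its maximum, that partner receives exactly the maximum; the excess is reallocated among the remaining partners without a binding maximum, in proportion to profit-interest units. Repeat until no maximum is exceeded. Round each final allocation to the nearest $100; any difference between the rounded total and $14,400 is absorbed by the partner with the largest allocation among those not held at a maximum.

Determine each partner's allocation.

Vance: $4,600 · Ferraro: $3,000 · Tam: $6,800

Total profit-interest units = 20.
Proportional shares (ignoring caps): Vance 2,160.00; Ferraro 1,440.00; Tam 10,800.00.
Held at cap: Tam ($6,800); remaining pool $7,600 reallocated over remaining profit-interest units 5.
Redistributed shares: Vance 4,560.00 → $4,600; Ferraro 3,040.00 → $3,000.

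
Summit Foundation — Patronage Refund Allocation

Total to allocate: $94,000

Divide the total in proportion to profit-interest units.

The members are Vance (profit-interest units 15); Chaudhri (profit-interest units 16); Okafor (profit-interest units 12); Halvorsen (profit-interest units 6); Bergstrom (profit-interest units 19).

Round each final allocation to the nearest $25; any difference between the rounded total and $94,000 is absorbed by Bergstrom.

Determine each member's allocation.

Total profit-interest units = 68.
Raw shares: Vance 15/68 × $94,000 = 20,735.29; Chaudhri 16/68 × $94,000 = 22,117.65; Okafor 12/68 × $94,000 = 16,588.24; Halvorsen 6/68 × $94,000 = 8,294.12; Bergstrom 19/68 × $94,000 = 26,264.71.
After rounding ($25): Vance $20,725; Chaudhri $22,125; Okafor $16,600; Halvorsen $8,300; Bergstrom $26,275. Sum = $94,025.
Difference $94,000 − $94,025 = −$25 applied to Bergstrom: Bergstrom becomes $26,250.

Vance: $20,725 · Chaudhri: $22,125 · Okafor: $16,600 · Halvorsen: $8,300 · Bergstrom: $26,250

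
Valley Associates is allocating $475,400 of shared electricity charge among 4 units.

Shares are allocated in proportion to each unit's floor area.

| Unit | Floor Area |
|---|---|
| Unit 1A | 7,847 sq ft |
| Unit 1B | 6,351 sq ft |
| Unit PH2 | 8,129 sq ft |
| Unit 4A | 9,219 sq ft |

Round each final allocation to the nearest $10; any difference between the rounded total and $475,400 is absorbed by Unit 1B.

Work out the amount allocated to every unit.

Combined floor area = 31,546.
Unrounded shares: Unit 1A 7,847/31,546 × $475,400 = 118,254.73; Unit 1B 6,351/31,546 × $475,400 = 95,709.93; Unit PH2 8,129/31,546 × $475,400 = 122,504.49; Unit 4A 9,219/31,546 × $475,400 = 138,930.85.
At nearest $10: Unit 1A $118,250; Unit 1B $95,710; Unit PH2 $122,500; Unit 4A $138,930. Sum = $475,390.
Difference $475,400 − $475,390 = +$10 applied to Unit 1B: Unit 1B becomes $95,720.

Unit 1A: $118,250 | Unit 1B: $95,720 | Unit PH2: $122,500 | Unit 4A: $138,930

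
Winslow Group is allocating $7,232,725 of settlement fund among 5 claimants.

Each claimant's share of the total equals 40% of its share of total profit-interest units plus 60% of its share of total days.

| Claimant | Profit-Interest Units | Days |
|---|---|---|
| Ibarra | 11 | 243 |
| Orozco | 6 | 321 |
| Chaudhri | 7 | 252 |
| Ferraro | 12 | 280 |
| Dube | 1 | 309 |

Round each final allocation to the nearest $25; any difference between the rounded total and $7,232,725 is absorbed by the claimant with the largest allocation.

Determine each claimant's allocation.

Profit-interest units total 37; days total 1,405.
Blended shares (40% profit-interest units + 60% days): Ibarra 0.2227; Orozco 0.2019; Chaudhri 0.1833; Ferraro 0.2493; Dube 0.1428.
Pro-rata amounts: Ibarra 1,610,663.93; Orozco 1,460,625.06; Chaudhri 1,325,695.81; Ferraro 1,803,137.75; Dube 1,032,602.45.
After rounding ($25): Ibarra $1,610,675; Orozco $1,460,625; Chaudhri $1,325,700; Ferraro $1,803,150; Dube $1,032,600. Sum = $7,232,750.
Difference $7,232,725 − $7,232,750 = −$25 applied to largest allocation (Ferraro): Ferraro becomes $1,803,125.

Ibarra: $1,610,675; Orozco: $1,460,625; Chaudhri: $1,325,700; Ferraro: $1,803,125; Dube: $1,032,600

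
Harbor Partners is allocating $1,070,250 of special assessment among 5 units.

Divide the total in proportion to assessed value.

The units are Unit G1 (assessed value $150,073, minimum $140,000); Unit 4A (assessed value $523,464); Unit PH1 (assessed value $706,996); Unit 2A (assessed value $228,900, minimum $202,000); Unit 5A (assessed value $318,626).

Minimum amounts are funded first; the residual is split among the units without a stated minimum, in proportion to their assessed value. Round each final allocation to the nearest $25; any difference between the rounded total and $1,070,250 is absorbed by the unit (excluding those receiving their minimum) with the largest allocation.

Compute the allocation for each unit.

Unit G1: $140,000 | Unit 4A: $246,100 | Unit PH1: $332,350 | Unit 2A: $202,000 | Unit 5A: $149,800

Minimums first: Unit G1 $140,000; Unit 2A $202,000. Remaining pool $728,250.
Remaining pool split over remaining assessed value 1,549,086: Unit 4A 246,088.76 → $246,100; Unit PH1 332,370.08 → $332,375; Unit 5A 149,791.16 → $149,800.
Rounding difference −$25 applied to Unit PH1 → $332,350.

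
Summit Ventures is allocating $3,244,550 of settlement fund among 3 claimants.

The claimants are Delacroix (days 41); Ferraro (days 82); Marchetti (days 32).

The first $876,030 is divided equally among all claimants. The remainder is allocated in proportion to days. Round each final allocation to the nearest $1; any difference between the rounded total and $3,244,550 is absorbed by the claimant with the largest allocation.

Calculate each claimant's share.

First tranche $876,030 split equally: $292,010 each.
Remainder $2,368,520 by days (total 155): Delacroix 626,511.74 → $626,512; Ferraro 1,253,023.48 → $1,253,023; Marchetti 488,984.77 → $488,985.
Totals: Delacroix $292,010 + $626,512 = $918,522; Ferraro $292,010 + $1,253,023 = $1,545,033; Marchetti $292,010 + $488,985 = $780,995.

Delacroix: $918,522; Ferraro: $1,545,033; Marchetti: $780,995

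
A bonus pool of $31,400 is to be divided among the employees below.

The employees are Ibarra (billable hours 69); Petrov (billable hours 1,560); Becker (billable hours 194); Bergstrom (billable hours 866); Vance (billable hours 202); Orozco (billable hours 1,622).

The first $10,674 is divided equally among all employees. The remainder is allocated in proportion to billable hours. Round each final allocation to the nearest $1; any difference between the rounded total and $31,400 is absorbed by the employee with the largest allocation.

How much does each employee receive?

$10,674 shared equally gives $1,779 per employee.
Remainder $20,726 by billable hours (total 4,513): Ibarra 316.88 → $317; Petrov 7,164.32 → $7,164; Becker 890.95 → $891; Bergstrom 3,977.11 → $3,977; Vance 927.69 → $928; Orozco 7,449.05 → $7,449.
Totals: Ibarra $1,779 + $317 = $2,096; Petrov $1,779 + $7,164 = $8,943; Becker $1,779 + $891 = $2,670; Bergstrom $1,779 + $3,977 = $5,756; Vance $1,779 + $928 = $2,707; Orozco $1,779 + $7,449 = $9,228.

Ibarra: $2,096; Petrov: $8,943; Becker: $2,670; Bergstrom: $5,756; Vance: $2,707; Orozco: $9,228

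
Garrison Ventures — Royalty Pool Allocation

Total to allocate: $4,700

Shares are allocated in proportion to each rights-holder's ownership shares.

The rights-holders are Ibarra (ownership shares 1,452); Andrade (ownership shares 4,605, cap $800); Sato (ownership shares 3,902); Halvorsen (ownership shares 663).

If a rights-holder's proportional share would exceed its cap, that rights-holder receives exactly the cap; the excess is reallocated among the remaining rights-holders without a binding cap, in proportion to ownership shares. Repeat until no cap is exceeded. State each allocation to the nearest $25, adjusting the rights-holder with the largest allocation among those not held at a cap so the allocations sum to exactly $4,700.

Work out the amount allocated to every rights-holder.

Ibarra: $950 | Andrade: $800 | Sato: $2,525 | Halvorsen: $425

Total ownership shares = 10,622.
Proportional shares (ignoring caps): Ibarra 642.48; Andrade 2,037.61; Sato 1,726.55; Halvorsen 293.36.
Capped: Andrade ($800); residual $3,900 reallocated over remaining ownership shares 6,017.
Remaining shares: Ibarra 941.13 → $950; Sato 2,529.13 → $2,525; Halvorsen 429.73 → $425.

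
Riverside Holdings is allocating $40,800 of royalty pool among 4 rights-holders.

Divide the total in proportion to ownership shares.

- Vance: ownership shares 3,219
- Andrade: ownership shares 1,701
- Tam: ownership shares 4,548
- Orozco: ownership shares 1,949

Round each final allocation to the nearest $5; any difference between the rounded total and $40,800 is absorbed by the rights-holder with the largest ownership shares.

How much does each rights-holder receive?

Ownership shares total: 11,417.
Unrounded shares: Vance 3,219/11,417 × $40,800 = 11,503.48; Andrade 1,701/11,417 × $40,800 = 6,078.72; Tam 4,548/11,417 × $40,800 = 16,252.82; Orozco 1,949/11,417 × $40,800 = 6,964.98.
After rounding ($5): Vance $11,505; Andrade $6,080; Tam $16,255; Orozco $6,965. Sum = $40,805.
Difference $40,800 − $40,805 = −$5 applied to largest ownership shares (Tam): Tam becomes $16,250.

Vance: $11,505 · Andrade: $6,080 · Tam: $16,250 · Orozco: $6,965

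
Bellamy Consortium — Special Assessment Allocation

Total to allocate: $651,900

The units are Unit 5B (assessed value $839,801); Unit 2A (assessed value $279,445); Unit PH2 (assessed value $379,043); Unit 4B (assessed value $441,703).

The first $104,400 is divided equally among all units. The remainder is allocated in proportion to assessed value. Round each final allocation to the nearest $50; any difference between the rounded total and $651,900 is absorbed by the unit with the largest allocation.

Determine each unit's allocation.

First tranche $104,400 split equally: $26,100 each.
Remainder $547,500 by assessed value (total 1,939,992): Unit 5B 237,006.67 → $237,000; Unit 2A 78,864.31 → $78,850; Unit PH2 106,972.63 → $106,950; Unit 4B 124,656.39 → $124,650.
Rounding difference +$50 on remainder applied to Unit 5B.
Totals: Unit 5B $26,100 + $237,050 = $263,150; Unit 2A $26,100 + $78,850 = $104,950; Unit PH2 $26,100 + $106,950 = $133,050; Unit 4B $26,100 + $124,650 = $150,750.

Unit 5B: $263,150; Unit 2A: $104,950; Unit PH2: $133,050; Unit 4B: $150,750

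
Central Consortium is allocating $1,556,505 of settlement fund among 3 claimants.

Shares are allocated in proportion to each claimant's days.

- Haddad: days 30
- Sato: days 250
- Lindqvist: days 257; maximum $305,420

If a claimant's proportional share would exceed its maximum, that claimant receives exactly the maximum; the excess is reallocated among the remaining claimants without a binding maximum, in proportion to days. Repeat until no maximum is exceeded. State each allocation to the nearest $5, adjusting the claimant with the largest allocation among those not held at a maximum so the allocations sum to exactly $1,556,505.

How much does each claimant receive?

Haddad: $134,045; Sato: $1,117,040; Lindqvist: $305,420

Sum of days: 537.
Unconstrained shares: Haddad 86,955.59; Sato 724,629.89; Lindqvist 744,919.53.
Cap binds for Lindqvist ($305,420); remaining pool $1,251,085 reallocated over remaining days 280.
Redistributed shares: Haddad 134,044.82 → $134,045; Sato 1,117,040.18 → $1,117,040.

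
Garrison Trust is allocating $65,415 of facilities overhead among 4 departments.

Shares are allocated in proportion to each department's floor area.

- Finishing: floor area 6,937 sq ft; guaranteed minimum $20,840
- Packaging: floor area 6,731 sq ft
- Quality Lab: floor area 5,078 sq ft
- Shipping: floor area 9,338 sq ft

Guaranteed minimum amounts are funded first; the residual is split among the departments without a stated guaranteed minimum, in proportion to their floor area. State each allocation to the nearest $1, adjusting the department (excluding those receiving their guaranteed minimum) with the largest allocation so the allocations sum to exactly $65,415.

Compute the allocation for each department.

Guaranteed amounts: Finishing $20,840. Remaining pool $44,575.
Remaining pool split over remaining floor area 21,147: Packaging 14,188.03 → $14,188; Quality Lab 10,703.73 → $10,704; Shipping 19,683.23 → $19,683.

Finishing: $20,840 · Packaging: $14,188 · Quality Lab: $10,704 · Shipping: $19,683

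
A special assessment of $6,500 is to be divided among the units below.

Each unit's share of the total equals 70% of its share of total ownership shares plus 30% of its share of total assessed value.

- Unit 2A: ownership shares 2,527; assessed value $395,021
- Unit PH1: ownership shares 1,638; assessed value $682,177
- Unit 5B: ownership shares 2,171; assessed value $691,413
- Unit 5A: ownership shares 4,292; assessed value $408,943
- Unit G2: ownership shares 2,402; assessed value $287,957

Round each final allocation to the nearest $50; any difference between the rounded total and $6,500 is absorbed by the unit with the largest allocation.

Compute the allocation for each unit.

Unit 2A: $1,200 · Unit PH1: $1,100 · Unit 5B: $1,300 · Unit 5A: $1,850 · Unit G2: $1,050

Totals — ownership shares 13,030, assessed value 2,465,511.
Combined weights (70% ownership shares + 30% assessed value): Unit 2A 0.1838; Unit PH1 0.1710; Unit 5B 0.2008; Unit 5A 0.2803; Unit G2 0.1641.
Unrounded shares: Unit 2A 1,194.84; Unit PH1 1,111.52; Unit 5B 1,304.95; Unit 5A 1,822.18; Unit G2 1,066.51.
After rounding ($50): Unit 2A $1,200; Unit PH1 $1,100; Unit 5B $1,300; Unit 5A $1,800; Unit G2 $1,050. Sum = $6,450.
Difference $6,500 − $6,450 = +$50 applied to largest allocation (Unit 5A): Unit 5A becomes $1,850.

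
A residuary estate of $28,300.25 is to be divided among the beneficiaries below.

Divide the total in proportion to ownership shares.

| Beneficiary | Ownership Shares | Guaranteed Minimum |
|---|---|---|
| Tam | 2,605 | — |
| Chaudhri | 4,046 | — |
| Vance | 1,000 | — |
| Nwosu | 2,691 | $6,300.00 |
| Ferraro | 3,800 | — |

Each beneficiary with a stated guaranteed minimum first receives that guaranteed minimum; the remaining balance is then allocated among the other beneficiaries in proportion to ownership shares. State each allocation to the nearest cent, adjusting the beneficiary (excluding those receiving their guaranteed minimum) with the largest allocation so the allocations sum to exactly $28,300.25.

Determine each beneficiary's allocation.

Tam: $5,004.86 | Chaudhri: $7,773.38 | Vance: $1,921.25 | Nwosu: $6,300.00 | Ferraro: $7,300.76

Minimums first: Nwosu $6,300.00. Balance $22,000.25.
Balance split over remaining ownership shares 11,451: Tam 5,004.8599 → $5,004.86; Chaudhri 7,773.3832 → $7,773.38; Vance 1,921.2514 → $1,921.25; Ferraro 7,300.7554 → $7,300.76.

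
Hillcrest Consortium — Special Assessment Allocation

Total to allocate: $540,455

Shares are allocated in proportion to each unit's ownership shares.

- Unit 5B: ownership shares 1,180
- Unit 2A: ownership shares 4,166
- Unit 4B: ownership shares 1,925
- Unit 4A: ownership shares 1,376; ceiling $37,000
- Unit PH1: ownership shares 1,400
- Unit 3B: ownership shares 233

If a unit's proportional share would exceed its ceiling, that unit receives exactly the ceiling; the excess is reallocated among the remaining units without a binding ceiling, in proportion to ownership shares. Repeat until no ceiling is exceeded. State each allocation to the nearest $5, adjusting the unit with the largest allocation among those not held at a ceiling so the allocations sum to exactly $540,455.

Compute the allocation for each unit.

Ownership shares total: 10,280.
Pro-rata shares before constraints: Unit 5B 62,036.66; Unit 2A 219,020.97; Unit 4B 101,203.88; Unit 4A 72,341.06; Unit PH1 73,602.82; Unit 3B 12,249.61.
Cap binds for Unit 4A ($37,000); residual $503,455 reallocated over remaining ownership shares 8,904.
Remaining shares: Unit 5B 66,720.23 → $66,720; Unit 2A 235,556.33 → $235,555; Unit 4B 108,844.44 → $108,845; Unit PH1 79,159.59 → $79,160; Unit 3B 13,174.42 → $13,175.

Unit 5B: $66,720 · Unit 2A: $235,555 · Unit 4B: $108,845 · Unit 4A: $37,000 · Unit PH1: $79,160 · Unit 3B: $13,175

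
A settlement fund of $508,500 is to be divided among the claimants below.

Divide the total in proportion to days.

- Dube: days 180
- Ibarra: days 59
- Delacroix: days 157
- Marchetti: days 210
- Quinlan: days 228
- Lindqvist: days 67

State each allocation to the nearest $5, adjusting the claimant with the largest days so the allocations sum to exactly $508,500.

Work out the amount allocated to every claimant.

Dube: $101,585 | Ibarra: $33,300 | Delacroix: $88,605 | Marchetti: $118,520 | Quinlan: $128,675 | Lindqvist: $37,815

Sum of days: 180 + 59 + 157 + 210 + 228 + 67 = 901.
Pro-rata amounts: Dube 101,587.13; Ibarra 33,298.00; Delacroix 88,606.55; Marchetti 118,518.31; Quinlan 128,677.03; Lindqvist 37,812.99.
Rounded to nearest $5: Dube $101,585; Ibarra $33,300; Delacroix $88,605; Marchetti $118,520; Quinlan $128,675; Lindqvist $37,815. Sum = $508,500.
Sum already equals the total — no adjustment.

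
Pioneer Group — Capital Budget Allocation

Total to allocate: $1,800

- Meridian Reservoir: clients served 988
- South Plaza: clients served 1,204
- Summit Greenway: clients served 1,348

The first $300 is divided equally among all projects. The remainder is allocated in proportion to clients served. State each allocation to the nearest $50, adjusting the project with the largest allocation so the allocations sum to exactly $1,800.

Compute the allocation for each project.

Meridian Reservoir: $500 · South Plaza: $600 · Summit Greenway: $700

$300 shared equally gives $100 per project.
Remainder $1,500 by clients served (total 3,540): Meridian Reservoir 418.64 → $400; South Plaza 510.17 → $500; Summit Greenway 571.19 → $550.
Rounding difference +$50 on remainder applied to Summit Greenway.
Totals: Meridian Reservoir $100 + $400 = $500; South Plaza $100 + $500 = $600; Summit Greenway $100 + $600 = $700.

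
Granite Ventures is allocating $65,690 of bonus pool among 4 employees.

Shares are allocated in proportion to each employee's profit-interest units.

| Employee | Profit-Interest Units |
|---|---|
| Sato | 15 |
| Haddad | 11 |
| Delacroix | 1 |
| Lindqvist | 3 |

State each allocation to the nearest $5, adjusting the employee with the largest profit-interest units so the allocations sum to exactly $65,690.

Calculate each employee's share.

Sato: $32,845; Haddad: $24,085; Delacroix: $2,190; Lindqvist: $6,570

Total profit-interest units = 15 + 11 + 1 + 3 = 30.
Raw shares: Sato 32,845.00; Haddad 24,086.33; Delacroix 2,189.67; Lindqvist 6,569.00.
At nearest $5: Sato $32,845; Haddad $24,085; Delacroix $2,190; Lindqvist $6,570. Sum = $65,690.
No rounding difference to absorb.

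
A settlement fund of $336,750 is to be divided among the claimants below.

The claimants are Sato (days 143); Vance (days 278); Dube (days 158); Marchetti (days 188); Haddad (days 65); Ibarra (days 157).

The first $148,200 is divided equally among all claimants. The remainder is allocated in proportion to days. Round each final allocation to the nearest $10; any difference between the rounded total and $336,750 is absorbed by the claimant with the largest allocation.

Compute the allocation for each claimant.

Equal tier: $148,200 ÷ 6 = $24,700 apiece.
Remainder $188,550 by days (total 989): Sato 27,262.54 → $27,260; Vance 52,999.90 → $53,000; Dube 30,122.24 → $30,120; Marchetti 35,841.66 → $35,840; Haddad 12,392.06 → $12,390; Ibarra 29,931.60 → $29,930.
Rounding difference +$10 on remainder applied to Vance.
Totals: Sato $24,700 + $27,260 = $51,960; Vance $24,700 + $53,010 = $77,710; Dube $24,700 + $30,120 = $54,820; Marchetti $24,700 + $35,840 = $60,540; Haddad $24,700 + $12,390 = $37,090; Ibarra $24,700 + $29,930 = $54,630.

Sato: $51,960 | Vance: $77,710 | Dube: $54,820 | Marchetti: $60,540 | Haddad: $37,090 | Ibarra: $54,630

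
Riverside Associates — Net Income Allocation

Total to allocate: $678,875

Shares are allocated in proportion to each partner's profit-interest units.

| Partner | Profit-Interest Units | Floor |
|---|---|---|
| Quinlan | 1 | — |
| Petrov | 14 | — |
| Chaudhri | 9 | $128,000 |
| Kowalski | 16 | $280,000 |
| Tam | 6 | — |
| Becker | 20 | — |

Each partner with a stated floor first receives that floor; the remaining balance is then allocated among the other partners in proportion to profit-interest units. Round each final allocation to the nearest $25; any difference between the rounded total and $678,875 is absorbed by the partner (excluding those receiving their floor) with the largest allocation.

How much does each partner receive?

Quinlan: $6,600 · Petrov: $92,500 · Chaudhri: $128,000 · Kowalski: $280,000 · Tam: $39,650 · Becker: $132,125

Fund the minimums — Chaudhri $128,000; Kowalski $280,000. Residual $270,875.
Residual split over remaining profit-interest units 41: Quinlan 6,606.71 → $6,600; Petrov 92,493.90 → $92,500; Tam 39,640.24 → $39,650; Becker 132,134.15 → $132,125.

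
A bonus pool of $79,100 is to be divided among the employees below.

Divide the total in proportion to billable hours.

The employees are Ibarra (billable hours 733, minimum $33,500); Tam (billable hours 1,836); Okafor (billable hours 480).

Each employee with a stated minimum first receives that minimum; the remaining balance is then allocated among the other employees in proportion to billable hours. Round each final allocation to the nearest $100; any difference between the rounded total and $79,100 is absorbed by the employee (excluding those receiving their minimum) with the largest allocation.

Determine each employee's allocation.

Guaranteed amounts: Ibarra $33,500. Residual $45,600.
Residual split over remaining billable hours 2,316: Tam 36,149.22 → $36,100; Okafor 9,450.78 → $9,500.

Ibarra: $33,500 | Tam: $36,100 | Okafor: $9,500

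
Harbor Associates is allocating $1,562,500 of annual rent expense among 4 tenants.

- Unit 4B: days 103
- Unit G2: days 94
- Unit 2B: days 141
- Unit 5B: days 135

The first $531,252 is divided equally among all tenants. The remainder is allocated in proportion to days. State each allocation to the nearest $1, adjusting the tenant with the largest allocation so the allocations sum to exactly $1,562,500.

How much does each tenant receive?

Equal tier: $531,252 ÷ 4 = $132,813 apiece.
Remainder $1,031,248 by days (total 473): Unit 4B 224,563.52 → $224,564; Unit G2 204,941.46 → $204,941; Unit 2B 307,412.19 → $307,412; Unit 5B 294,330.82 → $294,331.
Totals: Unit 4B $132,813 + $224,564 = $357,377; Unit G2 $132,813 + $204,941 = $337,754; Unit 2B $132,813 + $307,412 = $440,225; Unit 5B $132,813 + $294,331 = $427,144.

Unit 4B: $357,377 | Unit G2: $337,754 | Unit 2B: $440,225 | Unit 5B: $427,144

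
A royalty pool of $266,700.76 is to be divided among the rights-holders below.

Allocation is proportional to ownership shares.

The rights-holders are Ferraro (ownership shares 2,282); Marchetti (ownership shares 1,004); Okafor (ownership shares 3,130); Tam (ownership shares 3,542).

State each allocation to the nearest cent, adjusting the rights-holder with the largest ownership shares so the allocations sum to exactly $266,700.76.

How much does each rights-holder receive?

Ferraro: $61,117.81 | Marchetti: $26,889.69 | Okafor: $83,829.42 | Tam: $94,863.84

Combined ownership shares = 2,282 + 1,004 + 3,130 + 3,542 = 9,958.
Unrounded shares: Ferraro 61,117.8082; Marchetti 26,889.6930; Okafor 83,829.4215; Tam 94,863.8373.
Rounded to nearest cent: Ferraro $61,117.81; Marchetti $26,889.69; Okafor $83,829.42; Tam $94,863.84. Sum = $266,700.76.
No rounding difference to absorb.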